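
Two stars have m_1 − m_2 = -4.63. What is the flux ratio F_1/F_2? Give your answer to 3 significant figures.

71.1

F_1/F_2 = 10^(−(m_1 − m_2)/2.5) = 10^(4.63/2.5) = 10^1.852 = 71.12.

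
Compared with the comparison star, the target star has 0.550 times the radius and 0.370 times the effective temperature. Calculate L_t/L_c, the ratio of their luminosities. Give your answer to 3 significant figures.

0.00567

From the Stefan–Boltzmann law, L ∝ R²T⁴, so
L_t/L_c = (R_t/R_c)² (T_t/T_c)⁴ = (0.550)² × (0.370)⁴ = 0.3025 × 0.01874 = 0.005669.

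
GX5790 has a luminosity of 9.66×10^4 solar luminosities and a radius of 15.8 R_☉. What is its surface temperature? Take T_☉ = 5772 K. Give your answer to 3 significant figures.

T/T_☉ = (L/L_☉)^(1/4) / (R/R_☉)^(1/2)
T = 5772 × (9.66×10^4)^(1/4) / √(15.8) = 5772 × 17.63 / 3.975 = 2.560×10^4 K.

2.56×10^4 K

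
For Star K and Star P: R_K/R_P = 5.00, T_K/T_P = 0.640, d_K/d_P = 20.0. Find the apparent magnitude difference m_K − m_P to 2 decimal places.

4.95

L_K/L_P = (5.00)²(0.640)⁴ = 4.194.
F_K/F_P = (L_K/L_P)/(d_K/d_P)² = 4.194/400.0 = 0.01049.
m_K − m_P = −2.5 log₁₀(0.01049) = 4.95.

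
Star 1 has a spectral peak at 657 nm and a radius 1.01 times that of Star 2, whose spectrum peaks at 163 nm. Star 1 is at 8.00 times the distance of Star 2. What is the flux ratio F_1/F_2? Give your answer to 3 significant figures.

6.04×10^-5

Wien's law: T_1/T_2 = λ_2/λ_1 = 163/657 = 0.2481.
L_1/L_2 = (R_1/R_2)²(T_1/T_2)⁴ = (1.01)²(0.2481)⁴ = 0.003865.
F_1/F_2 = (L_1/L_2)/(d_1/d_2)² = 0.003865/(8.00)² = 6.039×10^-5.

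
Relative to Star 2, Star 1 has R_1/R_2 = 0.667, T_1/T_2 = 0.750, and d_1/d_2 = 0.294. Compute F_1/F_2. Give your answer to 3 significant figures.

1.63

L_1/L_2 = (R_1/R_2)²(T_1/T_2)⁴ = (0.667)² × (0.750)⁴ = 0.1408.
F_1/F_2 = (L_1/L_2)/(d_1/d_2)² = 0.1408 / (0.294)² = 1.629.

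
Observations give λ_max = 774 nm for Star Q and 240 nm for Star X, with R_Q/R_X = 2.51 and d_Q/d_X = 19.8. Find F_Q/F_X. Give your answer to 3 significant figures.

Wien's law: T_Q/T_X = λ_X/λ_Q = 240/774 = 0.3101.
L_Q/L_X = (R_Q/R_X)²(T_Q/T_X)⁴ = (2.51)²(0.3101)⁴ = 0.05824.
F_Q/F_X = (L_Q/L_X)/(d_Q/d_X)² = 0.05824/(19.8)² = 1.486×10^-4.

1.49×10^-4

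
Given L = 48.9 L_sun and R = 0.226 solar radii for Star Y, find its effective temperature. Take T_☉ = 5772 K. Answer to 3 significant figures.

T/T_☉ = (L/L_☉)^(1/4) / (R/R_☉)^(1/2)
T = 5772 × (48.9)^(1/4) / √(0.226) = 5772 × 2.644 / 0.4754 = 3.211×10^4 K.

3.21×10^4 K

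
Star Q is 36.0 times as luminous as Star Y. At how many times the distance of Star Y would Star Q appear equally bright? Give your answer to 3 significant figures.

6.00

Equal flux requires L_Q/d_Q² = L_Y/d_Y², so d_Q/d_Y = √(L_Q/L_Y)
= √(36.0) = 6.000.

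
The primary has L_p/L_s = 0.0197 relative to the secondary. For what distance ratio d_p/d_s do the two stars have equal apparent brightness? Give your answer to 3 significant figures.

Equal flux requires L_p/d_p² = L_s/d_s², so d_p/d_s = √(L_p/L_s)
= √(0.0197) = 0.1404.

0.140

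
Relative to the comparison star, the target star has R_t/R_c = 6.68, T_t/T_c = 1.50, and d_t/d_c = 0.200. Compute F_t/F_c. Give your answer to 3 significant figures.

L_t/L_c = (R_t/R_c)²(T_t/T_c)⁴ = (6.68)² × (1.50)⁴ = 225.9.
F_t/F_c = (L_t/L_c)/(d_t/d_c)² = 225.9 / (0.200)² = 5648.

5.65×10^3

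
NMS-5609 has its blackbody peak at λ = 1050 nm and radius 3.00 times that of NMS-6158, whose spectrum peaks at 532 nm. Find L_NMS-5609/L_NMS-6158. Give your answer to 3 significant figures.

0.593

Wien's law gives T ∝ 1/λ_max, so T_NMS-5609/T_NMS-6158 = λ_NMS-6158/λ_NMS-5609 = 532/1050 = 0.5067.
Then L ∝ R²T⁴ gives L_NMS-5609/L_NMS-6158 = (3.00)² × (0.5067)⁴ = 9.000 × 0.06590 = 0.5931.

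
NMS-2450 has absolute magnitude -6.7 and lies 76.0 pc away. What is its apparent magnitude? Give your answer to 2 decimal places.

-2.30

m = M + 5 log₁₀(d/10 pc) = -6.7 + 5 log₁₀(76.0/10)
  = -6.7 + 5 × 0.881 = -6.7 + 4.40 = -2.30.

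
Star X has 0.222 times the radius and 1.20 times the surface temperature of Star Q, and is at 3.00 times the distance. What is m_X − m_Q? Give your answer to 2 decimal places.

4.86

L_X/L_Q = (0.222)²(1.20)⁴ = 0.1022.
F_X/F_Q = (L_X/L_Q)/(d_X/d_Q)² = 0.1022/9.000 = 0.01136.
m_X − m_Q = −2.5 log₁₀(0.01136) = 4.86.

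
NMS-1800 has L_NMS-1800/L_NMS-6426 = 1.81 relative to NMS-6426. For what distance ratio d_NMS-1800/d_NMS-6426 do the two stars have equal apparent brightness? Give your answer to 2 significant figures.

Equal flux requires L_NMS-1800/d_NMS-1800² = L_NMS-6426/d_NMS-6426², so d_NMS-1800/d_NMS-6426 = √(L_NMS-1800/L_NMS-6426)
= √(1.81) = 1.345.

1.3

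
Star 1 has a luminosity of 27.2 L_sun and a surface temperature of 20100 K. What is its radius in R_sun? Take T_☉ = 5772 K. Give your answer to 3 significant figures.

R/R_☉ = √(L/L_☉) / (T/T_☉)² = √(27.2) / (3.482)²
       = 5.215 / 12.13 = 0.4301.

0.430 R_sun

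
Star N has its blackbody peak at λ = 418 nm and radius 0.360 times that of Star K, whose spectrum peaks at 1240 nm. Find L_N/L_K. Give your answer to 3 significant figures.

10.0

Wien's law gives T ∝ 1/λ_max, so T_N/T_K = λ_K/λ_N = 1240/418 = 2.967.
Then L ∝ R²T⁴ gives L_N/L_K = (0.360)² × (2.967)⁴ = 0.1296 × 77.44 = 10.04.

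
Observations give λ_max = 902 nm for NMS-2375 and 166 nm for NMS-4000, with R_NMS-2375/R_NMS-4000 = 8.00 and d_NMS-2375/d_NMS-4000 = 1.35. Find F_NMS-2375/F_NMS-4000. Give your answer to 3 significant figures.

0.0403

Wien's law: T_NMS-2375/T_NMS-4000 = λ_NMS-4000/λ_NMS-2375 = 166/902 = 0.1840.
L_NMS-2375/L_NMS-4000 = (R_NMS-2375/R_NMS-4000)²(T_NMS-2375/T_NMS-4000)⁴ = (8.00)²(0.1840)⁴ = 0.07342.
F_NMS-2375/F_NMS-4000 = (L_NMS-2375/L_NMS-4000)/(d_NMS-2375/d_NMS-4000)² = 0.07342/(1.35)² = 0.04028.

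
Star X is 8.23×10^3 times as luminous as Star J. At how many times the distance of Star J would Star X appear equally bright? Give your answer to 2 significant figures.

Equal flux requires L_X/d_X² = L_J/d_J², so d_X/d_J = √(L_X/L_J)
= √(8.23×10^3) = 90.72.

91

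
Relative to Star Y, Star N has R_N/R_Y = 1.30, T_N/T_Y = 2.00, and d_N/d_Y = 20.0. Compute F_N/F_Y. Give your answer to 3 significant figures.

L_N/L_Y = (R_N/R_Y)²(T_N/T_Y)⁴ = (1.30)² × (2.00)⁴ = 27.04.
F_N/F_Y = (L_N/L_Y)/(d_N/d_Y)² = 27.04 / (20.0)² = 0.06760.

0.0676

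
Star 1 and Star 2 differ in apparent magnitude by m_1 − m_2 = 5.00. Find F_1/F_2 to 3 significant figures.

0.0100

F_1/F_2 = 10^(−(m_1 − m_2)/2.5) = 10^(-5.00/2.5) = 10^-2.000 = 0.01000.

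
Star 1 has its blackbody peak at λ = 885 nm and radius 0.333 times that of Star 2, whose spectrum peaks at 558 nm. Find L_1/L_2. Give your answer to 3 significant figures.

0.0175

Wien's law gives T ∝ 1/λ_max, so T_1/T_2 = λ_2/λ_1 = 558/885 = 0.6305.
Then L ∝ R²T⁴ gives L_1/L_2 = (0.333)² × (0.6305)⁴ = 0.1109 × 0.1580 = 0.01752.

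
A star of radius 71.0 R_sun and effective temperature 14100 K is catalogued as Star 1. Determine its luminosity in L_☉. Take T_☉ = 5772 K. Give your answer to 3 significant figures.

1.80×10^5 L_☉

L/L_☉ = (R/R_☉)² (T/T_☉)⁴ = (71.0)² × (14100/5772)⁴
       = 5041 × (2.443)⁴ = 5041 × 35.61 = 1.795×10^5.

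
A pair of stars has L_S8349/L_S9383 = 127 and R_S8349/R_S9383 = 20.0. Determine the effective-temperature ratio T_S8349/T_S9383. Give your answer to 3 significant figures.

0.751

L ∝ R²T⁴ gives T ∝ (L/R²)^(1/4), so
T_S8349/T_S9383 = (127 / 20.0²)^(1/4) = (0.3175)^(1/4) = 0.7506.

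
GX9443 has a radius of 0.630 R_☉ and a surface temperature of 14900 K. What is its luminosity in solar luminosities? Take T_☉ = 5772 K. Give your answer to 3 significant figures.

17.6 solar luminosities

L/L_☉ = (R/R_☉)² (T/T_☉)⁴ = (0.630)² × (14900/5772)⁴
       = 0.3969 × (2.581)⁴ = 0.3969 × 44.41 = 17.62.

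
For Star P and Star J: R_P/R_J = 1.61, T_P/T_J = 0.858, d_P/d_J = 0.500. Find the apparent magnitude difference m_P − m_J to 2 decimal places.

-1.87

L_P/L_J = (1.61)²(0.858)⁴ = 1.405.
F_P/F_J = (L_P/L_J)/(d_P/d_J)² = 1.405/0.2500 = 5.619.
m_P − m_J = −2.5 log₁₀(5.619) = -1.87.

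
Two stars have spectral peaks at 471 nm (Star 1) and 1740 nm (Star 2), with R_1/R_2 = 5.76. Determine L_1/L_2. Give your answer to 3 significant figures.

Wien's law gives T ∝ 1/λ_max, so T_1/T_2 = λ_2/λ_1 = 1740/471 = 3.694.
Then L ∝ R²T⁴ gives L_1/L_2 = (5.76)² × (3.694)⁴ = 33.18 × 186.3 = 6180.

6.18×10^3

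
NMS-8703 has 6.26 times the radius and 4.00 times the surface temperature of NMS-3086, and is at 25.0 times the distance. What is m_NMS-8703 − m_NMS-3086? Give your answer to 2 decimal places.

-3.01

L_NMS-8703/L_NMS-3086 = (6.26)²(4.00)⁴ = 1.003×10^4.
F_NMS-8703/F_NMS-3086 = (L_NMS-8703/L_NMS-3086)/(d_NMS-8703/d_NMS-3086)² = 1.003×10^4/625.0 = 16.05.
m_NMS-8703 − m_NMS-3086 = −2.5 log₁₀(16.05) = -3.01.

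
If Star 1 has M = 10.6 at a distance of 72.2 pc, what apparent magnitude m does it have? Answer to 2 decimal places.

14.89

m = M + 5 log₁₀(d/10 pc) = 10.6 + 5 log₁₀(72.2/10)
  = 10.6 + 5 × 0.859 = 10.6 + 4.29 = 14.89.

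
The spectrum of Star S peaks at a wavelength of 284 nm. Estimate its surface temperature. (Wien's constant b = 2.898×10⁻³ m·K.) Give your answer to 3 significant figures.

T = b/λ_max = 2.898×10⁻³ / (284×10⁻⁹) = 1.020×10^4 K.

1.02×10^4 K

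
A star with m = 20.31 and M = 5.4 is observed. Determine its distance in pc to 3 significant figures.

m − M = 5 log₁₀(d/10 pc)
20.31 − (5.4) = 14.91 = 5 log₁₀(d/10)
d = 10 × 10^(14.91/5) = 10 × 10^2.982 = 9594 pc.

9.59×10^3 pc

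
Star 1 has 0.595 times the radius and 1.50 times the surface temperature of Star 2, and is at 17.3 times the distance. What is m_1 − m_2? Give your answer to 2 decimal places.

L_1/L_2 = (0.595)²(1.50)⁴ = 1.792.
F_1/F_2 = (L_1/L_2)/(d_1/d_2)² = 1.792/299.3 = 0.005988.
m_1 − m_2 = −2.5 log₁₀(0.005988) = 5.56.

5.56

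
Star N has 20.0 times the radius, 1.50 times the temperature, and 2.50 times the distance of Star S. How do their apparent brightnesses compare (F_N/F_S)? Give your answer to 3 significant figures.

324

L_N/L_S = (R_N/R_S)²(T_N/T_S)⁴ = (20.0)² × (1.50)⁴ = 2025.
F_N/F_S = (L_N/L_S)/(d_N/d_S)² = 2025 / (2.50)² = 324.0.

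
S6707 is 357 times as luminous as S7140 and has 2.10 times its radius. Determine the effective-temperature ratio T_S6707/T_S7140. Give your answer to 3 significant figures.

L ∝ R²T⁴ gives T ∝ (L/R²)^(1/4), so
T_S6707/T_S7140 = (357 / 2.10²)^(1/4) = (80.95)^(1/4) = 3.000.

3.00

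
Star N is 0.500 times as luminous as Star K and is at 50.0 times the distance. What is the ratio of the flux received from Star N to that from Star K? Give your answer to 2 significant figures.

2.0×10^-4

F = L/(4πd²), so F_N/F_K = (L_N/L_K) / (d_N/d_K)²
= 0.500 / (50.0)² = 0.500 / 2500 = 2.000×10^-4.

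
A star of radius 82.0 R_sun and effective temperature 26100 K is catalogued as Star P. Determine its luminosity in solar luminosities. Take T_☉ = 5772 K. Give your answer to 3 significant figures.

L/L_☉ = (R/R_☉)² (T/T_☉)⁴ = (82.0)² × (26100/5772)⁴
       = 6724 × (4.522)⁴ = 6724 × 418.1 = 2.811×10^6.

2.81×10^6 solar luminosities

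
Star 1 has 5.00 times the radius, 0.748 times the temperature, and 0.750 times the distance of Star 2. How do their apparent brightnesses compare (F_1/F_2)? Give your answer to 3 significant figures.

L_1/L_2 = (R_1/R_2)²(T_1/T_2)⁴ = (5.00)² × (0.748)⁴ = 7.826.
F_1/F_2 = (L_1/L_2)/(d_1/d_2)² = 7.826 / (0.750)² = 13.91.

13.9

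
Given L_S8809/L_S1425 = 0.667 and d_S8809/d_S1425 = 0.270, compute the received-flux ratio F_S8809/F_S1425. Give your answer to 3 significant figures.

F = L/(4πd²), so F_S8809/F_S1425 = (L_S8809/L_S1425) / (d_S8809/d_S1425)²
= 0.667 / (0.270)² = 0.667 / 0.07290 = 9.150.

9.15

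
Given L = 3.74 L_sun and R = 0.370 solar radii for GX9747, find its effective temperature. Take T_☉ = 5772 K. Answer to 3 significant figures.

1.32×10^4 K

T/T_☉ = (L/L_☉)^(1/4) / (R/R_☉)^(1/2)
T = 5772 × (3.74)^(1/4) / √(0.370) = 5772 × 1.391 / 0.6083 = 1.320×10^4 K.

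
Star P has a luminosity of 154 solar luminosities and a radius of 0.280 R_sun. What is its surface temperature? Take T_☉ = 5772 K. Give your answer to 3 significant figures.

T/T_☉ = (L/L_☉)^(1/4) / (R/R_☉)^(1/2)
T = 5772 × (154)^(1/4) / √(0.280) = 5772 × 3.523 / 0.5292 = 3.843×10^4 K.

3.84×10^4 K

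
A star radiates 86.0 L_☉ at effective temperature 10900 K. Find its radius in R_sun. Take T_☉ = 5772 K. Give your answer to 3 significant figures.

R/R_☉ = √(L/L_☉) / (T/T_☉)² = √(86.0) / (1.888)²
       = 9.274 / 3.566 = 2.600.

2.60 R_sun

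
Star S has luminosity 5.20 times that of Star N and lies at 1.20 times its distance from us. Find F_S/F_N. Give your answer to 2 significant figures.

3.6

F = L/(4πd²), so F_S/F_N = (L_S/L_N) / (d_S/d_N)²
= 5.20 / (1.20)² = 5.20 / 1.440 = 3.611.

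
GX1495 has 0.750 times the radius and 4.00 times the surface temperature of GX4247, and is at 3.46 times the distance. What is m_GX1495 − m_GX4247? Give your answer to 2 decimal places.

L_GX1495/L_GX4247 = (0.750)²(4.00)⁴ = 144.0.
F_GX1495/F_GX4247 = (L_GX1495/L_GX4247)/(d_GX1495/d_GX4247)² = 144.0/11.97 = 12.03.
m_GX1495 − m_GX4247 = −2.5 log₁₀(12.03) = -2.70.

-2.70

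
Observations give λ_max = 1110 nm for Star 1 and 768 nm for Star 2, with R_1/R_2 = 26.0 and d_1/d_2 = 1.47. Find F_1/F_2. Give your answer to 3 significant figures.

71.7

Wien's law: T_1/T_2 = λ_2/λ_1 = 768/1110 = 0.6919.
L_1/L_2 = (R_1/R_2)²(T_1/T_2)⁴ = (26.0)²(0.6919)⁴ = 154.9.
F_1/F_2 = (L_1/L_2)/(d_1/d_2)² = 154.9/(1.47)² = 71.69.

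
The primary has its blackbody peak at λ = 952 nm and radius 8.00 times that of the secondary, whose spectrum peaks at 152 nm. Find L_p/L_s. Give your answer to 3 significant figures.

Wien's law gives T ∝ 1/λ_max, so T_p/T_s = λ_s/λ_p = 152/952 = 0.1597.
Then L ∝ R²T⁴ gives L_p/L_s = (8.00)² × (0.1597)⁴ = 64.00 × 6.499×10^-4 = 0.04159.

0.0416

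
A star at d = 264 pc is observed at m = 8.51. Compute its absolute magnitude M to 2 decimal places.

M = m − 5 log₁₀(d/10 pc) = 8.51 − 5 log₁₀(264/10)
  = 8.51 − 5 × 1.422 = 8.51 − 7.11 = 1.40.

1.40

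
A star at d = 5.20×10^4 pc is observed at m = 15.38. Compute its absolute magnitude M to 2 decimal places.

M = m − 5 log₁₀(d/10 pc) = 15.38 − 5 log₁₀(5.20×10^4/10)
  = 15.38 − 5 × 3.716 = 15.38 − 18.58 = -3.20.

-3.20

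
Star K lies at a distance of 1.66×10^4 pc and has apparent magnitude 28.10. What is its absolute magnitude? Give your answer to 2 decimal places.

12.00

M = m − 5 log₁₀(d/10 pc) = 28.10 − 5 log₁₀(1.66×10^4/10)
  = 28.10 − 5 × 3.220 = 28.10 − 16.10 = 12.00.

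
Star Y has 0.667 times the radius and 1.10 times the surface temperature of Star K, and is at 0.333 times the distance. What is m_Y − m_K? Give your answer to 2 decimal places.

L_Y/L_K = (0.667)²(1.10)⁴ = 0.6514.
F_Y/F_K = (L_Y/L_K)/(d_Y/d_K)² = 0.6514/0.1109 = 5.874.
m_Y − m_K = −2.5 log₁₀(5.874) = -1.92.

-1.92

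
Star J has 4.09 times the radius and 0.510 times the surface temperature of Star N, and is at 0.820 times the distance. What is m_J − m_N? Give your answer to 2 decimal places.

-0.57

L_J/L_N = (4.09)²(0.510)⁴ = 1.132.
F_J/F_N = (L_J/L_N)/(d_J/d_N)² = 1.132/0.6724 = 1.683.
m_J − m_N = −2.5 log₁₀(1.683) = -0.57.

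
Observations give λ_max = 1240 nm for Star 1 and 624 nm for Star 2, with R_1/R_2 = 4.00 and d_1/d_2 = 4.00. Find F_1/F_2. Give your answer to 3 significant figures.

0.0641

Wien's law: T_1/T_2 = λ_2/λ_1 = 624/1240 = 0.5032.
L_1/L_2 = (R_1/R_2)²(T_1/T_2)⁴ = (4.00)²(0.5032)⁴ = 1.026.
F_1/F_2 = (L_1/L_2)/(d_1/d_2)² = 1.026/(4.00)² = 0.06413.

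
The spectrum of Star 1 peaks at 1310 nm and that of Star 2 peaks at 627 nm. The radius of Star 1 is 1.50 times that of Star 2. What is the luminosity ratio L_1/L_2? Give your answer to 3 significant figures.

Wien's law gives T ∝ 1/λ_max, so T_1/T_2 = λ_2/λ_1 = 627/1310 = 0.4786.
Then L ∝ R²T⁴ gives L_1/L_2 = (1.50)² × (0.4786)⁴ = 2.250 × 0.05248 = 0.1181.

0.118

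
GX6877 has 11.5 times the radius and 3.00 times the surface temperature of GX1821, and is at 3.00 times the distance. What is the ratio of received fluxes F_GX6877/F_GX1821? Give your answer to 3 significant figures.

L_GX6877/L_GX1821 = (R_GX6877/R_GX1821)²(T_GX6877/T_GX1821)⁴ = (11.5)² × (3.00)⁴ = 1.071×10^4.
F_GX6877/F_GX1821 = (L_GX6877/L_GX1821)/(d_GX6877/d_GX1821)² = 1.071×10^4 / (3.00)² = 1190.

1.19×10^3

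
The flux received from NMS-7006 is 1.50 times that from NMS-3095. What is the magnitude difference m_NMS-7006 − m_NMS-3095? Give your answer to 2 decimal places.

-0.44

m_NMS-7006 − m_NMS-3095 = −2.5 log₁₀(F_NMS-7006/F_NMS-3095) = −2.5 log₁₀(1.50) = −2.5 × (0.176) = -0.440.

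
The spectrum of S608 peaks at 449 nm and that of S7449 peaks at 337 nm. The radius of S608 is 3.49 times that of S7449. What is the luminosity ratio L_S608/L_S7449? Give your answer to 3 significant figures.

Wien's law gives T ∝ 1/λ_max, so T_S608/T_S7449 = λ_S7449/λ_S608 = 337/449 = 0.7506.
Then L ∝ R²T⁴ gives L_S608/L_S7449 = (3.49)² × (0.7506)⁴ = 12.18 × 0.3173 = 3.865.

3.87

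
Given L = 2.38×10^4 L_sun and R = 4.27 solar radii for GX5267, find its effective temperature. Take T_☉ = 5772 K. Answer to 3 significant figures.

3.47×10^4 K

T/T_☉ = (L/L_☉)^(1/4) / (R/R_☉)^(1/2)
T = 5772 × (2.38×10^4)^(1/4) / √(4.27) = 5772 × 12.42 / 2.066 = 3.469×10^4 K.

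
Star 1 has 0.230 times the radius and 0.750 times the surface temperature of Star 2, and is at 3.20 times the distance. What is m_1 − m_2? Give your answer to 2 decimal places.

6.97

L_1/L_2 = (0.230)²(0.750)⁴ = 0.01674.
F_1/F_2 = (L_1/L_2)/(d_1/d_2)² = 0.01674/10.24 = 0.001635.
m_1 − m_2 = −2.5 log₁₀(0.001635) = 6.97.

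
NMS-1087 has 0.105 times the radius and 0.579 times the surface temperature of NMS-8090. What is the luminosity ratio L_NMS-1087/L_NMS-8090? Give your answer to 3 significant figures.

From the Stefan–Boltzmann law, L ∝ R²T⁴, so
L_NMS-1087/L_NMS-8090 = (R_NMS-1087/R_NMS-8090)² (T_NMS-1087/T_NMS-8090)⁴ = (0.105)² × (0.579)⁴ = 0.01102 × 0.1124 = 0.001239.

0.00124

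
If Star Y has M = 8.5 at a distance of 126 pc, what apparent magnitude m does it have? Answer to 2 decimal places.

m = M + 5 log₁₀(d/10 pc) = 8.5 + 5 log₁₀(126/10)
  = 8.5 + 5 × 1.100 = 8.5 + 5.50 = 14.00.

14.00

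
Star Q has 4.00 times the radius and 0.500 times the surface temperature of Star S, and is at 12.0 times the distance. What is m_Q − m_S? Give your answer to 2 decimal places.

L_Q/L_S = (4.00)²(0.500)⁴ = 1.000.
F_Q/F_S = (L_Q/L_S)/(d_Q/d_S)² = 1.000/144.0 = 0.006944.
m_Q − m_S = −2.5 log₁₀(0.006944) = 5.40.

5.40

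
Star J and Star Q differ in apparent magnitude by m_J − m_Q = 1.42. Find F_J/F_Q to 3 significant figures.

F_J/F_Q = 10^(−(m_J − m_Q)/2.5) = 10^(-1.42/2.5) = 10^-0.568 = 0.2704.

0.270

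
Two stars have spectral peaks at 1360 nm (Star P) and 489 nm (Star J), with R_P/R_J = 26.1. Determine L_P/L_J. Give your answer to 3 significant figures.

11.4

Wien's law gives T ∝ 1/λ_max, so T_P/T_J = λ_J/λ_P = 489/1360 = 0.3596.
Then L ∝ R²T⁴ gives L_P/L_J = (26.1)² × (0.3596)⁴ = 681.2 × 0.01671 = 11.39.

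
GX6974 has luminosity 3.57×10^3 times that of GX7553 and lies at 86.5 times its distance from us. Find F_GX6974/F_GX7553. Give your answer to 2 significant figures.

0.48

F = L/(4πd²), so F_GX6974/F_GX7553 = (L_GX6974/L_GX7553) / (d_GX6974/d_GX7553)²
= 3.57×10^3 / (86.5)² = 3.57×10^3 / 7482 = 0.4771.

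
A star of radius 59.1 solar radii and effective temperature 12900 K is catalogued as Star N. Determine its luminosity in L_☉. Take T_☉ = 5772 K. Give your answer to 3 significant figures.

L/L_☉ = (R/R_☉)² (T/T_☉)⁴ = (59.1)² × (12900/5772)⁴
       = 3493 × (2.235)⁴ = 3493 × 24.95 = 8.714×10^4.

8.71×10^4 L_☉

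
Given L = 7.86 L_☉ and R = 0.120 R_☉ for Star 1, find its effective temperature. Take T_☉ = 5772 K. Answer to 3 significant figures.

T/T_☉ = (L/L_☉)^(1/4) / (R/R_☉)^(1/2)
T = 5772 × (7.86)^(1/4) / √(0.120) = 5772 × 1.674 / 0.3464 = 2.790×10^4 K.

2.79×10^4 K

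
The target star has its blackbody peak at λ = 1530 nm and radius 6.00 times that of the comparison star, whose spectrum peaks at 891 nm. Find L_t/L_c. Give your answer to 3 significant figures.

Wien's law gives T ∝ 1/λ_max, so T_t/T_c = λ_c/λ_t = 891/1530 = 0.5824.
Then L ∝ R²T⁴ gives L_t/L_c = (6.00)² × (0.5824)⁴ = 36.00 × 0.1150 = 4.140.

4.14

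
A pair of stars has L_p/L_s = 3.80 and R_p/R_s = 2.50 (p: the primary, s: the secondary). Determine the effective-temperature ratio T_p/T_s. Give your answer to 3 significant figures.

L ∝ R²T⁴ gives T ∝ (L/R²)^(1/4), so
T_p/T_s = (3.80 / 2.50²)^(1/4) = (0.6080)^(1/4) = 0.8830.

0.883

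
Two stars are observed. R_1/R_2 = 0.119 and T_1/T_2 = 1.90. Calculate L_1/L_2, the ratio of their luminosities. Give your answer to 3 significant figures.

From the Stefan–Boltzmann law, L ∝ R²T⁴, so
L_1/L_2 = (R_1/R_2)² (T_1/T_2)⁴ = (0.119)² × (1.90)⁴ = 0.01416 × 13.03 = 0.1845.

0.185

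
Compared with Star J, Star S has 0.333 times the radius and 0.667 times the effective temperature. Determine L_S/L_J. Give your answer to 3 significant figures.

0.0219

From the Stefan–Boltzmann law, L ∝ R²T⁴, so
L_S/L_J = (R_S/R_J)² (T_S/T_J)⁴ = (0.333)² × (0.667)⁴ = 0.1109 × 0.1979 = 0.02195.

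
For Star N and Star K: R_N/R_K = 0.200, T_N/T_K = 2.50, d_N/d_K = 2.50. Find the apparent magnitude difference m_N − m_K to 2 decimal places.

L_N/L_K = (0.200)²(2.50)⁴ = 1.563.
F_N/F_K = (L_N/L_K)/(d_N/d_K)² = 1.563/6.250 = 0.2500.
m_N − m_K = −2.5 log₁₀(0.2500) = 1.51.

1.51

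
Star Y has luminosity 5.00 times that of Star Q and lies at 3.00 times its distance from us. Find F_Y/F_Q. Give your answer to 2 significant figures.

F = L/(4πd²), so F_Y/F_Q = (L_Y/L_Q) / (d_Y/d_Q)²
= 5.00 / (3.00)² = 5.00 / 9.000 = 0.5556.

0.56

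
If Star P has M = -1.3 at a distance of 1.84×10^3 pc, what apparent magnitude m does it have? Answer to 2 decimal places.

10.02

m = M + 5 log₁₀(d/10 pc) = -1.3 + 5 log₁₀(1.84×10^3/10)
  = -1.3 + 5 × 2.265 = -1.3 + 11.32 = 10.02.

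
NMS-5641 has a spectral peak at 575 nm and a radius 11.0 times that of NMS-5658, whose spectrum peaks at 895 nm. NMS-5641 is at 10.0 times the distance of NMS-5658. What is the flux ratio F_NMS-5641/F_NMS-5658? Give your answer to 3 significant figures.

Wien's law: T_NMS-5641/T_NMS-5658 = λ_NMS-5658/λ_NMS-5641 = 895/575 = 1.557.
L_NMS-5641/L_NMS-5658 = (R_NMS-5641/R_NMS-5658)²(T_NMS-5641/T_NMS-5658)⁴ = (11.0)²(1.557)⁴ = 710.2.
F_NMS-5641/F_NMS-5658 = (L_NMS-5641/L_NMS-5658)/(d_NMS-5641/d_NMS-5658)² = 710.2/(10.0)² = 7.102.

7.10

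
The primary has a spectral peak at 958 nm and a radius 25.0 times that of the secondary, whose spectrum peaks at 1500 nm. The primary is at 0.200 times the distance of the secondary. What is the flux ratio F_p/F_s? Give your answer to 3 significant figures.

9.39×10^4

Wien's law: T_p/T_s = λ_s/λ_p = 1500/958 = 1.566.
L_p/L_s = (R_p/R_s)²(T_p/T_s)⁴ = (25.0)²(1.566)⁴ = 3756.
F_p/F_s = (L_p/L_s)/(d_p/d_s)² = 3756/(0.200)² = 9.391×10^4.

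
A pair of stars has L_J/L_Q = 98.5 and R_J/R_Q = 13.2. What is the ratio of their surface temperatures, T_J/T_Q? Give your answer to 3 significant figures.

L ∝ R²T⁴ gives T ∝ (L/R²)^(1/4), so
T_J/T_Q = (98.5 / 13.2²)^(1/4) = (0.5653)^(1/4) = 0.8671.

0.867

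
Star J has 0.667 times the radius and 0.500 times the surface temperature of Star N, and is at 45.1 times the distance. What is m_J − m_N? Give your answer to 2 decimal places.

L_J/L_N = (0.667)²(0.500)⁴ = 0.02781.
F_J/F_N = (L_J/L_N)/(d_J/d_N)² = 0.02781/2034 = 1.367×10^-5.
m_J − m_N = −2.5 log₁₀(1.367×10^-5) = 12.16.

12.16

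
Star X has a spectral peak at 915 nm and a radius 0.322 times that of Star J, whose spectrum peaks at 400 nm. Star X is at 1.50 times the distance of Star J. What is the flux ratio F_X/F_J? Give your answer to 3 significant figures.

0.00168

Wien's law: T_X/T_J = λ_J/λ_X = 400/915 = 0.4372.
L_X/L_J = (R_X/R_J)²(T_X/T_J)⁴ = (0.322)²(0.4372)⁴ = 0.003787.
F_X/F_J = (L_X/L_J)/(d_X/d_J)² = 0.003787/(1.50)² = 0.001683.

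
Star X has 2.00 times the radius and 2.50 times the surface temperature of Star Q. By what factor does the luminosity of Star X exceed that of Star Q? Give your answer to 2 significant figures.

1.6×10^2

From the Stefan–Boltzmann law, L ∝ R²T⁴, so
L_X/L_Q = (R_X/R_Q)² (T_X/T_Q)⁴ = (2.00)² × (2.50)⁴ = 4.000 × 39.06 = 156.2.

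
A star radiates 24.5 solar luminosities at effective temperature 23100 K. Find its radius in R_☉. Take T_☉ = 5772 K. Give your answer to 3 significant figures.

R/R_☉ = √(L/L_☉) / (T/T_☉)² = √(24.5) / (4.002)²
       = 4.950 / 16.02 = 0.3090.

0.309 R_☉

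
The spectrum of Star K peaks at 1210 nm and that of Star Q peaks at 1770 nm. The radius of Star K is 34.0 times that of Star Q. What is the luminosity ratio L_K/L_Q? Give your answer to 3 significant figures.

Wien's law gives T ∝ 1/λ_max, so T_K/T_Q = λ_Q/λ_K = 1770/1210 = 1.463.
Then L ∝ R²T⁴ gives L_K/L_Q = (34.0)² × (1.463)⁴ = 1156 × 4.579 = 5293.

5.29×10^3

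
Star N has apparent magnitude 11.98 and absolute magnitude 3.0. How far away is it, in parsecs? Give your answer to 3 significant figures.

625 pc

m − M = 5 log₁₀(d/10 pc)
11.98 − (3.0) = 8.98 = 5 log₁₀(d/10)
d = 10 × 10^(8.98/5) = 10 × 10^1.796 = 625.2 pc.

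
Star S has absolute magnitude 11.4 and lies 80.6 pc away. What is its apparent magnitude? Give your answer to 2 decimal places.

m = M + 5 log₁₀(d/10 pc) = 11.4 + 5 log₁₀(80.6/10)
  = 11.4 + 5 × 0.906 = 11.4 + 4.53 = 15.93.

15.93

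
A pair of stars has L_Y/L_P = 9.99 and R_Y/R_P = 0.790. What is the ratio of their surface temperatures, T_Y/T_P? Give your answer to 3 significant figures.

L ∝ R²T⁴ gives T ∝ (L/R²)^(1/4), so
T_Y/T_P = (9.99 / 0.790²)^(1/4) = (16.01)^(1/4) = 2.000.

2.00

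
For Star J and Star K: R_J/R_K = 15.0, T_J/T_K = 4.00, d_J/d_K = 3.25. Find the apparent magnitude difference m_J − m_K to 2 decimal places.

-9.34

L_J/L_K = (15.0)²(4.00)⁴ = 5.760×10^4.
F_J/F_K = (L_J/L_K)/(d_J/d_K)² = 5.760×10^4/10.56 = 5453.
m_J − m_K = −2.5 log₁₀(5453) = -9.34.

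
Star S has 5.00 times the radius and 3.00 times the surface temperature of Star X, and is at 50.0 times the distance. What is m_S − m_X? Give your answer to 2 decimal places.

L_S/L_X = (5.00)²(3.00)⁴ = 2025.
F_S/F_X = (L_S/L_X)/(d_S/d_X)² = 2025/2500 = 0.8100.
m_S − m_X = −2.5 log₁₀(0.8100) = 0.23.

0.23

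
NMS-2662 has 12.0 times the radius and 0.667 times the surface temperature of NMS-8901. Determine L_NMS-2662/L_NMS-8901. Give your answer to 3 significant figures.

28.5

From the Stefan–Boltzmann law, L ∝ R²T⁴, so
L_NMS-2662/L_NMS-8901 = (R_NMS-2662/R_NMS-8901)² (T_NMS-2662/T_NMS-8901)⁴ = (12.0)² × (0.667)⁴ = 144.0 × 0.1979 = 28.50.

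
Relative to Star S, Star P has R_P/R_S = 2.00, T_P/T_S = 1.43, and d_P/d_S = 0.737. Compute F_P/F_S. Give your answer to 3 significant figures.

L_P/L_S = (R_P/R_S)²(T_P/T_S)⁴ = (2.00)² × (1.43)⁴ = 16.73.
F_P/F_S = (L_P/L_S)/(d_P/d_S)² = 16.73 / (0.737)² = 30.79.

30.8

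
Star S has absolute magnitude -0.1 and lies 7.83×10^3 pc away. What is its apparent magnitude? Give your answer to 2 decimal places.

14.37

m = M + 5 log₁₀(d/10 pc) = -0.1 + 5 log₁₀(7.83×10^3/10)
  = -0.1 + 5 × 2.894 = -0.1 + 14.47 = 14.37.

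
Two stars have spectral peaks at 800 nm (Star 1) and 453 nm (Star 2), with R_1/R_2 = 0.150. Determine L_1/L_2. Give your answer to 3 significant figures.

0.00231

Wien's law gives T ∝ 1/λ_max, so T_1/T_2 = λ_2/λ_1 = 453/800 = 0.5663.
Then L ∝ R²T⁴ gives L_1/L_2 = (0.150)² × (0.5663)⁴ = 0.02250 × 0.1028 = 0.002313.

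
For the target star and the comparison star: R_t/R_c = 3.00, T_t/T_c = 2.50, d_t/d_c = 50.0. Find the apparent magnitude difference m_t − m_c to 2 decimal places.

2.13

L_t/L_c = (3.00)²(2.50)⁴ = 351.6.
F_t/F_c = (L_t/L_c)/(d_t/d_c)² = 351.6/2500 = 0.1406.
m_t − m_c = −2.5 log₁₀(0.1406) = 2.13.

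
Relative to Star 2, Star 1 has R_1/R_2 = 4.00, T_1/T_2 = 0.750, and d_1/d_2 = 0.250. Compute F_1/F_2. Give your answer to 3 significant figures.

L_1/L_2 = (R_1/R_2)²(T_1/T_2)⁴ = (4.00)² × (0.750)⁴ = 5.062.
F_1/F_2 = (L_1/L_2)/(d_1/d_2)² = 5.062 / (0.250)² = 81.00.

81.0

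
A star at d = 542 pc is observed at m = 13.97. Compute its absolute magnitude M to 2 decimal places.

M = m − 5 log₁₀(d/10 pc) = 13.97 − 5 log₁₀(542/10)
  = 13.97 − 5 × 1.734 = 13.97 − 8.67 = 5.30.

5.30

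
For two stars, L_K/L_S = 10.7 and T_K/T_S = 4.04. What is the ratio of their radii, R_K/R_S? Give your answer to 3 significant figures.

L ∝ R²T⁴ gives R ∝ √L / T², so
R_K/R_S = √(10.7) / (4.04)² = 3.271 / 16.32 = 0.2004.

0.200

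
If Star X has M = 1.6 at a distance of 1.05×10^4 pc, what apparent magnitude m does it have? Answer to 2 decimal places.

16.71

m = M + 5 log₁₀(d/10 pc) = 1.6 + 5 log₁₀(1.05×10^4/10)
  = 1.6 + 5 × 3.021 = 1.6 + 15.11 = 16.71.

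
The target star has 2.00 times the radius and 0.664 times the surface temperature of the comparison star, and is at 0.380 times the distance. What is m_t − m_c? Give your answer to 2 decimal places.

L_t/L_c = (2.00)²(0.664)⁴ = 0.7776.
F_t/F_c = (L_t/L_c)/(d_t/d_c)² = 0.7776/0.1444 = 5.385.
m_t − m_c = −2.5 log₁₀(5.385) = -1.83.

-1.83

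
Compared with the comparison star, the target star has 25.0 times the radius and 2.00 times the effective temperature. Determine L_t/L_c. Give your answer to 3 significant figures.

From the Stefan–Boltzmann law, L ∝ R²T⁴, so
L_t/L_c = (R_t/R_c)² (T_t/T_c)⁴ = (25.0)² × (2.00)⁴ = 625.0 × 16.00 = 1.000×10^4.

1.00×10^4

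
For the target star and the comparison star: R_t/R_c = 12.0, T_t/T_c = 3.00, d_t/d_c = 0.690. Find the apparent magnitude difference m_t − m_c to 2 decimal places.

L_t/L_c = (12.0)²(3.00)⁴ = 1.166×10^4.
F_t/F_c = (L_t/L_c)/(d_t/d_c)² = 1.166×10^4/0.4761 = 2.450×10^4.
m_t − m_c = −2.5 log₁₀(2.450×10^4) = -10.97.

-10.97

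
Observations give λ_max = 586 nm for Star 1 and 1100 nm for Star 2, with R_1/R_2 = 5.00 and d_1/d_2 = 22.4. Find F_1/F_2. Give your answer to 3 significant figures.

Wien's law: T_1/T_2 = λ_2/λ_1 = 1100/586 = 1.877.
L_1/L_2 = (R_1/R_2)²(T_1/T_2)⁴ = (5.00)²(1.877)⁴ = 310.4.
F_1/F_2 = (L_1/L_2)/(d_1/d_2)² = 310.4/(22.4)² = 0.6186.

0.619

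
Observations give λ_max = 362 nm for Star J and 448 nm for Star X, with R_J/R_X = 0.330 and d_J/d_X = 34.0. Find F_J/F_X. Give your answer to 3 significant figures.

Wien's law: T_J/T_X = λ_X/λ_J = 448/362 = 1.238.
L_J/L_X = (R_J/R_X)²(T_J/T_X)⁴ = (0.330)²(1.238)⁴ = 0.2554.
F_J/F_X = (L_J/L_X)/(d_J/d_X)² = 0.2554/(34.0)² = 2.210×10^-4.

2.21×10^-4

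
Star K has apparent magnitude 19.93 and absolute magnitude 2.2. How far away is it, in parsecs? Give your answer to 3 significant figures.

3.52×10^4 pc

m − M = 5 log₁₀(d/10 pc)
19.93 − (2.2) = 17.73 = 5 log₁₀(d/10)
d = 10 × 10^(17.73/5) = 10 × 10^3.546 = 3.516×10^4 pc.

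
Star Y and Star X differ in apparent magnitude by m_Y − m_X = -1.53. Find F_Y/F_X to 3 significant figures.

F_Y/F_X = 10^(−(m_Y − m_X)/2.5) = 10^(1.53/2.5) = 10^0.612 = 4.093.

4.09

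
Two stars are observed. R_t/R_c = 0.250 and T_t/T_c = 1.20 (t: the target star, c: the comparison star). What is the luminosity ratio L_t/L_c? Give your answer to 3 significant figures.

From the Stefan–Boltzmann law, L ∝ R²T⁴, so
L_t/L_c = (R_t/R_c)² (T_t/T_c)⁴ = (0.250)² × (1.20)⁴ = 0.06250 × 2.074 = 0.1296.

0.130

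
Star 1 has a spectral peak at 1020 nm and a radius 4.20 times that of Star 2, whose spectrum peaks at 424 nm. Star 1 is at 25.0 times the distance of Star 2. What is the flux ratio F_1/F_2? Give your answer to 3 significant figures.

8.43×10^-4

Wien's law: T_1/T_2 = λ_2/λ_1 = 424/1020 = 0.4157.
L_1/L_2 = (R_1/R_2)²(T_1/T_2)⁴ = (4.20)²(0.4157)⁴ = 0.5267.
F_1/F_2 = (L_1/L_2)/(d_1/d_2)² = 0.5267/(25.0)² = 8.427×10^-4.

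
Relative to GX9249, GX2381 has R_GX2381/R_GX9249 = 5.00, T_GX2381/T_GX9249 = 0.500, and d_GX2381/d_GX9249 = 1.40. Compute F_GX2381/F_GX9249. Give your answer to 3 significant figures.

L_GX2381/L_GX9249 = (R_GX2381/R_GX9249)²(T_GX2381/T_GX9249)⁴ = (5.00)² × (0.500)⁴ = 1.562.
F_GX2381/F_GX9249 = (L_GX2381/L_GX9249)/(d_GX2381/d_GX9249)² = 1.562 / (1.40)² = 0.7972.

0.797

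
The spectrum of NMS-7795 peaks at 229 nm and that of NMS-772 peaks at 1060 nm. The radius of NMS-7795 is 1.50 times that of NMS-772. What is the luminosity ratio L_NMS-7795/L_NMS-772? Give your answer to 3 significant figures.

Wien's law gives T ∝ 1/λ_max, so T_NMS-7795/T_NMS-772 = λ_NMS-772/λ_NMS-7795 = 1060/229 = 4.629.
Then L ∝ R²T⁴ gives L_NMS-7795/L_NMS-772 = (1.50)² × (4.629)⁴ = 2.250 × 459.1 = 1033.

1.03×10^3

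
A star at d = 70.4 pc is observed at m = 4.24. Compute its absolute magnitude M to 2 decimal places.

0.00

M = m − 5 log₁₀(d/10 pc) = 4.24 − 5 log₁₀(70.4/10)
  = 4.24 − 5 × 0.848 = 4.24 − 4.24 = 0.00.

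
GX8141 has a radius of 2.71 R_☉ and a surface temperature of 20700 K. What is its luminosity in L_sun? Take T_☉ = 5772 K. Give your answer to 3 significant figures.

L/L_☉ = (R/R_☉)² (T/T_☉)⁴ = (2.71)² × (20700/5772)⁴
       = 7.344 × (3.586)⁴ = 7.344 × 165.4 = 1215.

1.21×10^3 L_sun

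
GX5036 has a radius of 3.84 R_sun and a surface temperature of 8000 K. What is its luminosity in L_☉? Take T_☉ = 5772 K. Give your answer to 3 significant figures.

54.4 L_☉

L/L_☉ = (R/R_☉)² (T/T_☉)⁴ = (3.84)² × (8000/5772)⁴
       = 14.75 × (1.386)⁴ = 14.75 × 3.690 = 54.41.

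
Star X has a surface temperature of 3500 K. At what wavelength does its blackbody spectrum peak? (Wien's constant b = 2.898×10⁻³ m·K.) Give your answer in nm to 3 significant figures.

λ_max = b/T = 2.898×10⁻³ / 3500 = 8.28×10^-7 m = 828.0 nm.

828 nm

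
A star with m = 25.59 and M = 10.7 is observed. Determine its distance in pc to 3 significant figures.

m − M = 5 log₁₀(d/10 pc)
25.59 − (10.7) = 14.89 = 5 log₁₀(d/10)
d = 10 × 10^(14.89/5) = 10 × 10^2.978 = 9506 pc.

9.51×10^3 pc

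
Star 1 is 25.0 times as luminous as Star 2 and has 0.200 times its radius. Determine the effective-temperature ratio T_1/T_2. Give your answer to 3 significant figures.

L ∝ R²T⁴ gives T ∝ (L/R²)^(1/4), so
T_1/T_2 = (25.0 / 0.200²)^(1/4) = (625.0)^(1/4) = 5.000.

5.00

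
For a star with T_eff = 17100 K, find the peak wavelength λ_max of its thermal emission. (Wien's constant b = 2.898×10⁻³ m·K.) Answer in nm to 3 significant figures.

λ_max = b/T = 2.898×10⁻³ / 17100 = 1.69×10^-7 m = 169.5 nm.

169 nm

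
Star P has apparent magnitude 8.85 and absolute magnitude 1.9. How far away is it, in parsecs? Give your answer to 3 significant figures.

245 pc

m − M = 5 log₁₀(d/10 pc)
8.85 − (1.9) = 6.95 = 5 log₁₀(d/10)
d = 10 × 10^(6.95/5) = 10 × 10^1.390 = 245.5 pc.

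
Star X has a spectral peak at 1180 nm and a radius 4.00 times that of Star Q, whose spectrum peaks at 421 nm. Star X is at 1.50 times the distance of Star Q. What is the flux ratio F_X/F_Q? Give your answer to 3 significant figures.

0.115

Wien's law: T_X/T_Q = λ_Q/λ_X = 421/1180 = 0.3568.
L_X/L_Q = (R_X/R_Q)²(T_X/T_Q)⁴ = (4.00)²(0.3568)⁴ = 0.2593.
F_X/F_Q = (L_X/L_Q)/(d_X/d_Q)² = 0.2593/(1.50)² = 0.1152.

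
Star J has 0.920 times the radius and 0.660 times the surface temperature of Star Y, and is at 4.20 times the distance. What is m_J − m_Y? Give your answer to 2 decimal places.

L_J/L_Y = (0.920)²(0.660)⁴ = 0.1606.
F_J/F_Y = (L_J/L_Y)/(d_J/d_Y)² = 0.1606/17.64 = 0.009104.
m_J − m_Y = −2.5 log₁₀(0.009104) = 5.10.

5.10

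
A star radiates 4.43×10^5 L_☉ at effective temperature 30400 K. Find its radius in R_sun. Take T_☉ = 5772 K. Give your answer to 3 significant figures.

R/R_☉ = √(L/L_☉) / (T/T_☉)² = √(4.43×10^5) / (5.267)²
       = 665.6 / 27.74 = 23.99.

24.0 R_sun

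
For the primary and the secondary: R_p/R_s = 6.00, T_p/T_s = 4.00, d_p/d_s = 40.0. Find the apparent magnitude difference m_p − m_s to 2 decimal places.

-1.90

L_p/L_s = (6.00)²(4.00)⁴ = 9216.
F_p/F_s = (L_p/L_s)/(d_p/d_s)² = 9216/1600 = 5.760.
m_p − m_s = −2.5 log₁₀(5.760) = -1.90.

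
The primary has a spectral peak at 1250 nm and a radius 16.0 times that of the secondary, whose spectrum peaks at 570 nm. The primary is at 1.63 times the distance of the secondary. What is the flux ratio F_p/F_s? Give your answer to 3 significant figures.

4.17

Wien's law: T_p/T_s = λ_s/λ_p = 570/1250 = 0.4560.
L_p/L_s = (R_p/R_s)²(T_p/T_s)⁴ = (16.0)²(0.4560)⁴ = 11.07.
F_p/F_s = (L_p/L_s)/(d_p/d_s)² = 11.07/(1.63)² = 4.166.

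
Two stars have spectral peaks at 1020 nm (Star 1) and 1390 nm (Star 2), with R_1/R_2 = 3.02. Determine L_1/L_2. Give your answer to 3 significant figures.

Wien's law gives T ∝ 1/λ_max, so T_1/T_2 = λ_2/λ_1 = 1390/1020 = 1.363.
Then L ∝ R²T⁴ gives L_1/L_2 = (3.02)² × (1.363)⁴ = 9.120 × 3.449 = 31.45.

31.5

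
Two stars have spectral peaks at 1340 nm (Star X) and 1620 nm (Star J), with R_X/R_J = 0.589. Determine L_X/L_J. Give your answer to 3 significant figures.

0.741

Wien's law gives T ∝ 1/λ_max, so T_X/T_J = λ_J/λ_X = 1620/1340 = 1.209.
Then L ∝ R²T⁴ gives L_X/L_J = (0.589)² × (1.209)⁴ = 0.3469 × 2.136 = 0.7411.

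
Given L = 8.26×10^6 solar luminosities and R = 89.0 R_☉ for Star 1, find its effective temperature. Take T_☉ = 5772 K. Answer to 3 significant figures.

T/T_☉ = (L/L_☉)^(1/4) / (R/R_☉)^(1/2)
T = 5772 × (8.26×10^6)^(1/4) / √(89.0) = 5772 × 53.61 / 9.434 = 3.280×10^4 K.

3.28×10^4 K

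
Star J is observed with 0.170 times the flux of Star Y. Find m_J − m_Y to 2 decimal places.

m_J − m_Y = −2.5 log₁₀(F_J/F_Y) = −2.5 log₁₀(0.170) = −2.5 × (-0.770) = 1.924.

1.92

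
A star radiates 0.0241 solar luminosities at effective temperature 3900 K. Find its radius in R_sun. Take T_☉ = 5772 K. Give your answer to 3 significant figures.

0.340 R_sun

R/R_☉ = √(L/L_☉) / (T/T_☉)² = √(0.0241) / (0.6757)²
       = 0.1552 / 0.4565 = 0.3400.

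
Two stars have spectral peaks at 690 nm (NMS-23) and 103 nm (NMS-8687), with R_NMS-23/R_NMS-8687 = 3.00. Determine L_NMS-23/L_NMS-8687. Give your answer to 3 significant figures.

0.00447

Wien's law gives T ∝ 1/λ_max, so T_NMS-23/T_NMS-8687 = λ_NMS-8687/λ_NMS-23 = 103/690 = 0.1493.
Then L ∝ R²T⁴ gives L_NMS-23/L_NMS-8687 = (3.00)² × (0.1493)⁴ = 9.000 × 4.965×10^-4 = 0.004469.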